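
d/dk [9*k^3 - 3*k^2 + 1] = 3*k*(9*k - 2)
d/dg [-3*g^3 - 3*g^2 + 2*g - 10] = -9*g^2 - 6*g + 2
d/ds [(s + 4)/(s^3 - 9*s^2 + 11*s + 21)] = (s^3 - 9*s^2 + 11*s - (s + 4)*(3*s^2 - 18*s + 11) + 21)/(s^3 - 9*s^2 + 11*s + 21)^2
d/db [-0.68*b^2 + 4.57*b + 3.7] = 4.57 - 1.36*b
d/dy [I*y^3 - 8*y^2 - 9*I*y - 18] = 3*I*y^2 - 16*y - 9*I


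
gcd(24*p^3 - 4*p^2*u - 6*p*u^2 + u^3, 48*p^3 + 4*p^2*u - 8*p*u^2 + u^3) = 12*p^2 + 4*p*u - u^2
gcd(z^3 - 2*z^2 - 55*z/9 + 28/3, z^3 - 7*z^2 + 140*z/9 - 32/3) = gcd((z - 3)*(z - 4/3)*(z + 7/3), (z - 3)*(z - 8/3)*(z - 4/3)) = z^2 - 13*z/3 + 4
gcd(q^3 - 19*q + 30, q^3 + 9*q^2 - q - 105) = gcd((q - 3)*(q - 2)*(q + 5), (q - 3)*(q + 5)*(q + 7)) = q^2 + 2*q - 15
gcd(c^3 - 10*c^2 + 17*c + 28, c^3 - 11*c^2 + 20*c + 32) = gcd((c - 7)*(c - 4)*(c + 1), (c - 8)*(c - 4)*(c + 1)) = c^2 - 3*c - 4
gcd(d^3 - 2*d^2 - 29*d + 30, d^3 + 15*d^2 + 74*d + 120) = d + 5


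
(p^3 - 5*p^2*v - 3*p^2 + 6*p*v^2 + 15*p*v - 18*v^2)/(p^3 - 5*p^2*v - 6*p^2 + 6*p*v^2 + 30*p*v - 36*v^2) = (p - 3)/(p - 6)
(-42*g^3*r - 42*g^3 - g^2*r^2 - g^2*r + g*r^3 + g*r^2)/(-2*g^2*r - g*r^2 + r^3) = g*(42*g^2*r + 42*g^2 + g*r^2 + g*r - r^3 - r^2)/(r*(2*g^2 + g*r - r^2))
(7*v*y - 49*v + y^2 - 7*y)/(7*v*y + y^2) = (y - 7)/y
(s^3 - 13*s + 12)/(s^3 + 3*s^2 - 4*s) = (s - 3)/s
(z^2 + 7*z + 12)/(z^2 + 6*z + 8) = (z + 3)/(z + 2)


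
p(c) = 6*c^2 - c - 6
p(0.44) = -5.28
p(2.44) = 27.28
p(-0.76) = -1.77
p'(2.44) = 28.28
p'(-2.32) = -28.84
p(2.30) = 23.44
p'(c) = 12*c - 1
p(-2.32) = 28.61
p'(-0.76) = -10.12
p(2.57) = 31.06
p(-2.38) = 30.37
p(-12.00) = 870.00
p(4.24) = 97.63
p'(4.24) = 49.88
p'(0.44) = 4.28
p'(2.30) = 26.60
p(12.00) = 846.00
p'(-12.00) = -145.00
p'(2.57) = 29.84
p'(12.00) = 143.00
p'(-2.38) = -29.56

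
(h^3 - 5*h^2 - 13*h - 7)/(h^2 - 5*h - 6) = (h^2 - 6*h - 7)/(h - 6)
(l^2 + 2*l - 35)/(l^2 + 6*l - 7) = (l - 5)/(l - 1)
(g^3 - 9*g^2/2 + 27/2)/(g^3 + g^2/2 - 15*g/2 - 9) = (g - 3)/(g + 2)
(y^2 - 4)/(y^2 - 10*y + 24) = (y^2 - 4)/(y^2 - 10*y + 24)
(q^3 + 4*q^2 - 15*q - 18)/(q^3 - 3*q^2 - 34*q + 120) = (q^2 - 2*q - 3)/(q^2 - 9*q + 20)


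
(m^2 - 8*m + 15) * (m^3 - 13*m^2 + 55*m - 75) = m^5 - 21*m^4 + 174*m^3 - 710*m^2 + 1425*m - 1125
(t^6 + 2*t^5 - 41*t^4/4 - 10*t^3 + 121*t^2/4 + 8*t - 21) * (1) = t^6 + 2*t^5 - 41*t^4/4 - 10*t^3 + 121*t^2/4 + 8*t - 21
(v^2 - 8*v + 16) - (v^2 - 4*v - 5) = 21 - 4*v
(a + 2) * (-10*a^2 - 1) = -10*a^3 - 20*a^2 - a - 2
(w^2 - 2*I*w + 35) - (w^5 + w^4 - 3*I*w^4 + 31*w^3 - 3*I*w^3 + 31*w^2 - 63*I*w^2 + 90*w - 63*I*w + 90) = -w^5 - w^4 + 3*I*w^4 - 31*w^3 + 3*I*w^3 - 30*w^2 + 63*I*w^2 - 90*w + 61*I*w - 55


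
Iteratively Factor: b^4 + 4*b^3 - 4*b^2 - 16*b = (b - 2)*(b^3 + 6*b^2 + 8*b) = (b - 2)*(b + 4)*(b^2 + 2*b) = (b - 2)*(b + 2)*(b + 4)*(b)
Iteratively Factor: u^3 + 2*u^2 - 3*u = (u + 3)*(u^2 - u) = u*(u + 3)*(u - 1)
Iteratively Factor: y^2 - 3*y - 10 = (y - 5)*(y + 2)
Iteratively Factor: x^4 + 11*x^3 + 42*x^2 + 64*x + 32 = (x + 4)*(x^3 + 7*x^2 + 14*x + 8) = (x + 4)^2*(x^2 + 3*x + 2) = (x + 2)*(x + 4)^2*(x + 1)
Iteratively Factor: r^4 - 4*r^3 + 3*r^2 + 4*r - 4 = (r + 1)*(r^3 - 5*r^2 + 8*r - 4) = (r - 2)*(r + 1)*(r^2 - 3*r + 2) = (r - 2)*(r - 1)*(r + 1)*(r - 2)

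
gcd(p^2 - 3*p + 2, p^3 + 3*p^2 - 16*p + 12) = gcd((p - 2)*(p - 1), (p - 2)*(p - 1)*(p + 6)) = p^2 - 3*p + 2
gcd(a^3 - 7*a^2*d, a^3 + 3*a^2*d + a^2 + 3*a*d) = a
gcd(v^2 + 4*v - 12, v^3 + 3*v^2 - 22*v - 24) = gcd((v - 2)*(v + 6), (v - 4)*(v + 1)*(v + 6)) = v + 6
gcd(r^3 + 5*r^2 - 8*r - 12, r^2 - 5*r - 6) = r + 1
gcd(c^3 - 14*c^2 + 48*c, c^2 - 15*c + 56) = c - 8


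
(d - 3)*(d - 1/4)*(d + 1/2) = d^3 - 11*d^2/4 - 7*d/8 + 3/8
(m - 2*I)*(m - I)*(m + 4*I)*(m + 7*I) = m^4 + 8*I*m^3 + 3*m^2 + 62*I*m + 56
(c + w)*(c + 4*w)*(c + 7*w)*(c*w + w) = c^4*w + 12*c^3*w^2 + c^3*w + 39*c^2*w^3 + 12*c^2*w^2 + 28*c*w^4 + 39*c*w^3 + 28*w^4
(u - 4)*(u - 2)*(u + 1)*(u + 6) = u^4 + u^3 - 28*u^2 + 20*u + 48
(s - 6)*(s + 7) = s^2 + s - 42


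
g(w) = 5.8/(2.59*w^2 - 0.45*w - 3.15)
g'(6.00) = -0.02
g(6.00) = 0.07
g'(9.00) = -0.01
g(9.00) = 0.03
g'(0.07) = 0.05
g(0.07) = -1.83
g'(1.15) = -544.38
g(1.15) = -23.94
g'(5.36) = -0.03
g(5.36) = 0.08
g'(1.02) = -33.53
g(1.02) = -6.34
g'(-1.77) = 1.68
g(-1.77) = 1.01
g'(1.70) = -3.80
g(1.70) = 1.62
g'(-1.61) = 2.77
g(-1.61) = 1.35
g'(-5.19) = 0.03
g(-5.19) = 0.08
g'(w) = 5.8*(0.45 - 5.18*w)/(2.59*w^2 - 0.45*w - 3.15)^2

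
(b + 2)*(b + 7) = b^2 + 9*b + 14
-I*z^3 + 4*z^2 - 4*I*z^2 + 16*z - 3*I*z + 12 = (z + 3)*(z + 4*I)*(-I*z - I)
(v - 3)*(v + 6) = v^2 + 3*v - 18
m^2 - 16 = (m - 4)*(m + 4)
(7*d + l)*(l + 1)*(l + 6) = 7*d*l^2 + 49*d*l + 42*d + l^3 + 7*l^2 + 6*l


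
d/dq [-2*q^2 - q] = -4*q - 1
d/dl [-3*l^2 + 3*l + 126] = 3 - 6*l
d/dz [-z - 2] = -1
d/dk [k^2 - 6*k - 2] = 2*k - 6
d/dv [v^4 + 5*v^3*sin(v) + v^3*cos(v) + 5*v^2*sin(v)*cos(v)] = v*(-v^2*sin(v) + 5*v^2*cos(v) + 4*v^2 + 15*v*sin(v) + 3*v*cos(v) + 5*v*cos(2*v) + 5*sin(2*v))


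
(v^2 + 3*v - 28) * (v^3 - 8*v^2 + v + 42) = v^5 - 5*v^4 - 51*v^3 + 269*v^2 + 98*v - 1176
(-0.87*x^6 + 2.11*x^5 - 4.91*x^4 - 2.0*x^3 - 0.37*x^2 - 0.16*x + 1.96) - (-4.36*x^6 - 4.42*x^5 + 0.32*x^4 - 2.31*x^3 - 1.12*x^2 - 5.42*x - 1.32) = 3.49*x^6 + 6.53*x^5 - 5.23*x^4 + 0.31*x^3 + 0.75*x^2 + 5.26*x + 3.28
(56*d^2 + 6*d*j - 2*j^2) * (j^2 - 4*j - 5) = 56*d^2*j^2 - 224*d^2*j - 280*d^2 + 6*d*j^3 - 24*d*j^2 - 30*d*j - 2*j^4 + 8*j^3 + 10*j^2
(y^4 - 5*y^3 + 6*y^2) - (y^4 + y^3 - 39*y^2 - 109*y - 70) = -6*y^3 + 45*y^2 + 109*y + 70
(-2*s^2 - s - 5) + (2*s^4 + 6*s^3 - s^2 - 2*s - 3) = 2*s^4 + 6*s^3 - 3*s^2 - 3*s - 8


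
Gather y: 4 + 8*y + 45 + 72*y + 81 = 80*y + 130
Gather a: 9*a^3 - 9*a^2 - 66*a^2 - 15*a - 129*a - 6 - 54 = 9*a^3 - 75*a^2 - 144*a - 60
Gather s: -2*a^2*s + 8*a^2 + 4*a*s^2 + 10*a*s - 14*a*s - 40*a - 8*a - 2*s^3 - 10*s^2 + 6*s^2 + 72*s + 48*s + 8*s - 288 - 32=8*a^2 - 48*a - 2*s^3 + s^2*(4*a - 4) + s*(-2*a^2 - 4*a + 128) - 320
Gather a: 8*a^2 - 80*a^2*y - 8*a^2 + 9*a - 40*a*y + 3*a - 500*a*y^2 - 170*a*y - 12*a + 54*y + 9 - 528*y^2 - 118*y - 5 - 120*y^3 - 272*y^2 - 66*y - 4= -80*a^2*y + a*(-500*y^2 - 210*y) - 120*y^3 - 800*y^2 - 130*y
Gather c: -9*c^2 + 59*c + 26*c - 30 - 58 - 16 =-9*c^2 + 85*c - 104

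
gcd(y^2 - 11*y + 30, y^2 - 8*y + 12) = y - 6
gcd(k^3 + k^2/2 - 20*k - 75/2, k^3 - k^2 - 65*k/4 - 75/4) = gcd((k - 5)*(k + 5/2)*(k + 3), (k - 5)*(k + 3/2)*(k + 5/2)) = k^2 - 5*k/2 - 25/2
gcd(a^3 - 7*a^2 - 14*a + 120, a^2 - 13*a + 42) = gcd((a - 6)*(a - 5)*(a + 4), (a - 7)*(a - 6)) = a - 6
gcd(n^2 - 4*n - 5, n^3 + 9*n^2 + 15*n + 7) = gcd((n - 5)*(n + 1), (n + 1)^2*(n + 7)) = n + 1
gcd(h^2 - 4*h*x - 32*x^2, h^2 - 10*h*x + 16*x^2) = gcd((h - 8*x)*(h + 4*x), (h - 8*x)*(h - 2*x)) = -h + 8*x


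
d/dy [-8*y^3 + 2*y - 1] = 2 - 24*y^2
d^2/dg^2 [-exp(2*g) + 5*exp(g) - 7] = (5 - 4*exp(g))*exp(g)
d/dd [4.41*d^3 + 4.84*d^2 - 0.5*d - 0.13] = 13.23*d^2 + 9.68*d - 0.5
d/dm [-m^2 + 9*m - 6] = 9 - 2*m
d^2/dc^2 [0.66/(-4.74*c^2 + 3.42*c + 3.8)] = (-29.657232*c^2 + 21.398256*c + 0.66*(9.48*c - 3.42)*(18.96*c - 6.84) + 23.77584)/(-4.74*c^2 + 3.42*c + 3.8)^3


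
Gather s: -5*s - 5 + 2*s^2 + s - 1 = 2*s^2 - 4*s - 6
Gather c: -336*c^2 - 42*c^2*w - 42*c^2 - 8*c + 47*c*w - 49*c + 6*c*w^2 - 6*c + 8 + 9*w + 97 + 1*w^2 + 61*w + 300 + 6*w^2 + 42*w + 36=c^2*(-42*w - 378) + c*(6*w^2 + 47*w - 63) + 7*w^2 + 112*w + 441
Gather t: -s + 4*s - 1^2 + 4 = 3*s + 3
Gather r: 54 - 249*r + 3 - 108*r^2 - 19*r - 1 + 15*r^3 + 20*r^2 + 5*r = 15*r^3 - 88*r^2 - 263*r + 56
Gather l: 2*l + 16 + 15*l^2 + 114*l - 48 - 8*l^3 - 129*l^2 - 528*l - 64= -8*l^3 - 114*l^2 - 412*l - 96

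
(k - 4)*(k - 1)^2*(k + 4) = k^4 - 2*k^3 - 15*k^2 + 32*k - 16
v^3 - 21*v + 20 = (v - 4)*(v - 1)*(v + 5)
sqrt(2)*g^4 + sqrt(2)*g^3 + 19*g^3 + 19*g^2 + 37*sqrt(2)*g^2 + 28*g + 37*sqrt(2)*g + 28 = (g + sqrt(2)/2)*(g + 2*sqrt(2))*(g + 7*sqrt(2))*(sqrt(2)*g + sqrt(2))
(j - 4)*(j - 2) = j^2 - 6*j + 8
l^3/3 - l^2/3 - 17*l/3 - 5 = (l/3 + 1)*(l - 5)*(l + 1)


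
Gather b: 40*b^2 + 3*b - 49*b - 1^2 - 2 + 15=40*b^2 - 46*b + 12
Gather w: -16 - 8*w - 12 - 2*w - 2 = -10*w - 30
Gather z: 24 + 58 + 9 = 91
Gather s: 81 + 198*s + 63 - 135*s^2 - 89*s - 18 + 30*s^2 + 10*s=-105*s^2 + 119*s + 126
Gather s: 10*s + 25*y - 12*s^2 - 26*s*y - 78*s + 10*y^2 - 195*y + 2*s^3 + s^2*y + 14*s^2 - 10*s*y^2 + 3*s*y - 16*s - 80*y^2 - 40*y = 2*s^3 + s^2*(y + 2) + s*(-10*y^2 - 23*y - 84) - 70*y^2 - 210*y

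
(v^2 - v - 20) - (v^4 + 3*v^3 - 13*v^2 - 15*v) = -v^4 - 3*v^3 + 14*v^2 + 14*v - 20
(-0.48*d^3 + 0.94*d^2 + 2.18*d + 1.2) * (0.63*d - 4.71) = -0.3024*d^4 + 2.853*d^3 - 3.054*d^2 - 9.5118*d - 5.652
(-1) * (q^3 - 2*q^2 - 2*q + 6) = -q^3 + 2*q^2 + 2*q - 6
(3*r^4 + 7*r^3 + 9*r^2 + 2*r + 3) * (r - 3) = 3*r^5 - 2*r^4 - 12*r^3 - 25*r^2 - 3*r - 9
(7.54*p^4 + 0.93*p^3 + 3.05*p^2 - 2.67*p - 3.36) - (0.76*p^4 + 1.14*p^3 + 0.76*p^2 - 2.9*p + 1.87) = 6.78*p^4 - 0.21*p^3 + 2.29*p^2 + 0.23*p - 5.23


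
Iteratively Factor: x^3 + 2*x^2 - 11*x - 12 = (x + 1)*(x^2 + x - 12) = (x - 3)*(x + 1)*(x + 4)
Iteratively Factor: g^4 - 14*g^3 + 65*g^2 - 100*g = (g - 5)*(g^3 - 9*g^2 + 20*g) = (g - 5)*(g - 4)*(g^2 - 5*g) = (g - 5)^2*(g - 4)*(g)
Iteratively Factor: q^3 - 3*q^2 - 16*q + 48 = (q - 3)*(q^2 - 16) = (q - 3)*(q + 4)*(q - 4)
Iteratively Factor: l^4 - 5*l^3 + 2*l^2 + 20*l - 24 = (l - 3)*(l^3 - 2*l^2 - 4*l + 8) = (l - 3)*(l + 2)*(l^2 - 4*l + 4) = (l - 3)*(l - 2)*(l + 2)*(l - 2)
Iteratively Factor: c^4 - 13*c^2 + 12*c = (c - 1)*(c^3 + c^2 - 12*c) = c*(c - 1)*(c^2 + c - 12) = c*(c - 1)*(c + 4)*(c - 3)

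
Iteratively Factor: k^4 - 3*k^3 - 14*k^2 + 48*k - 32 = (k - 4)*(k^3 + k^2 - 10*k + 8) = (k - 4)*(k + 4)*(k^2 - 3*k + 2) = (k - 4)*(k - 1)*(k + 4)*(k - 2)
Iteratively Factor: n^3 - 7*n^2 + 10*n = (n - 2)*(n^2 - 5*n) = (n - 5)*(n - 2)*(n)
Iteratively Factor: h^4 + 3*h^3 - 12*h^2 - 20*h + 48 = (h + 4)*(h^3 - h^2 - 8*h + 12) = (h - 2)*(h + 4)*(h^2 + h - 6) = (h - 2)*(h + 3)*(h + 4)*(h - 2)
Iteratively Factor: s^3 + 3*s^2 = (s)*(s^2 + 3*s) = s^2*(s + 3)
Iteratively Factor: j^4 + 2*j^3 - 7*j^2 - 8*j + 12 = (j + 2)*(j^3 - 7*j + 6) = (j - 1)*(j + 2)*(j^2 + j - 6) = (j - 2)*(j - 1)*(j + 2)*(j + 3)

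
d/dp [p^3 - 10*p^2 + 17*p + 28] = 3*p^2 - 20*p + 17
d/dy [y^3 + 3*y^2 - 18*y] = 3*y^2 + 6*y - 18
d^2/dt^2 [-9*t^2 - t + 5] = -18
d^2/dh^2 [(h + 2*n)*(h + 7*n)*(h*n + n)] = 2*n*(3*h + 9*n + 1)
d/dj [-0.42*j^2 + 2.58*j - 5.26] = 2.58 - 0.84*j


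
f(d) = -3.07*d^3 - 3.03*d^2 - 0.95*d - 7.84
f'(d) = -9.21*d^2 - 6.06*d - 0.95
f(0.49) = -9.39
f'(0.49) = -6.13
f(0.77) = -11.77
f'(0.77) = -11.08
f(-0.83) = -7.38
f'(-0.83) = -2.26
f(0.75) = -11.55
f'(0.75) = -10.68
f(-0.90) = -7.20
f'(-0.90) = -2.96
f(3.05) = -126.03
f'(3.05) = -105.11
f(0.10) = -7.97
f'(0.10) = -1.65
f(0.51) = -9.52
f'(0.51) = -6.44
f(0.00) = -7.84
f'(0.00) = -0.95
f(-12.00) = 4872.20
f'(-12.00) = -1254.47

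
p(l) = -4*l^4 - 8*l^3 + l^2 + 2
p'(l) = -16*l^3 - 24*l^2 + 2*l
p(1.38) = -31.63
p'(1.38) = -84.99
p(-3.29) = -170.93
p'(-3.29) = 303.42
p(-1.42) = 10.66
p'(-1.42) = -5.42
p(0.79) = -2.88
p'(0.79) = -21.29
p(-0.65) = 3.91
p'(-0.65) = -7.05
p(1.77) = -78.49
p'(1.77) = -160.37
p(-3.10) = -119.47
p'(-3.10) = 239.82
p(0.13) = 2.00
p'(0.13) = -0.18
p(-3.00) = -97.00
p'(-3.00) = 210.00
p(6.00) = -6874.00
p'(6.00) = -4308.00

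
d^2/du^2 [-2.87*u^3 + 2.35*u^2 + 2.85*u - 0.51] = 4.7 - 17.22*u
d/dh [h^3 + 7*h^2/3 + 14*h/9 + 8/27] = 3*h^2 + 14*h/3 + 14/9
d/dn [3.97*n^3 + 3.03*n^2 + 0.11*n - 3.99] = 11.91*n^2 + 6.06*n + 0.11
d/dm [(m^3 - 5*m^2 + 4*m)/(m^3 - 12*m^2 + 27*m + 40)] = (-7*m^4 + 46*m^3 + 33*m^2 - 400*m + 160)/(m^6 - 24*m^5 + 198*m^4 - 568*m^3 - 231*m^2 + 2160*m + 1600)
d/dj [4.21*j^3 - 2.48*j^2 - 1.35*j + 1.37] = 12.63*j^2 - 4.96*j - 1.35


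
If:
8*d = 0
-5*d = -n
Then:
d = 0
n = 0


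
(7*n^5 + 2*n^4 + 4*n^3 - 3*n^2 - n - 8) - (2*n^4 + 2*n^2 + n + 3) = 7*n^5 + 4*n^3 - 5*n^2 - 2*n - 11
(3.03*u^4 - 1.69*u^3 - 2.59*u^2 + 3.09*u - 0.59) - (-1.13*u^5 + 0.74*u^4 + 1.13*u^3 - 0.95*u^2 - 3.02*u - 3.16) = 1.13*u^5 + 2.29*u^4 - 2.82*u^3 - 1.64*u^2 + 6.11*u + 2.57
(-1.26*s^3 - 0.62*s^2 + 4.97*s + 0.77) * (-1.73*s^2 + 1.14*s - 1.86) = 2.1798*s^5 - 0.3638*s^4 - 6.9613*s^3 + 5.4869*s^2 - 8.3664*s - 1.4322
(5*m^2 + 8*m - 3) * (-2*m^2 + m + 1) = -10*m^4 - 11*m^3 + 19*m^2 + 5*m - 3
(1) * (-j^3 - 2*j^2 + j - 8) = -j^3 - 2*j^2 + j - 8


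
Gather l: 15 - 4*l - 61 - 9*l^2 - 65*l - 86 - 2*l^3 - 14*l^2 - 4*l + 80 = -2*l^3 - 23*l^2 - 73*l - 52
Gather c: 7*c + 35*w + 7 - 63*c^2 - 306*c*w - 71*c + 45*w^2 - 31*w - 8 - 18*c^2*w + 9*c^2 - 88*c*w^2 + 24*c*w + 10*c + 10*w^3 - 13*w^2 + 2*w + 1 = c^2*(-18*w - 54) + c*(-88*w^2 - 282*w - 54) + 10*w^3 + 32*w^2 + 6*w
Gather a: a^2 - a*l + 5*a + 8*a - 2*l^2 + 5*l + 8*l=a^2 + a*(13 - l) - 2*l^2 + 13*l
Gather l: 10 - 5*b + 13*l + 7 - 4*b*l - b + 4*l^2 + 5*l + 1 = -6*b + 4*l^2 + l*(18 - 4*b) + 18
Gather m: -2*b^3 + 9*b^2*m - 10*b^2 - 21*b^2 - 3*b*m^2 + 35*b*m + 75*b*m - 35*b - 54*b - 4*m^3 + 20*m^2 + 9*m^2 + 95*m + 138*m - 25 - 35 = -2*b^3 - 31*b^2 - 89*b - 4*m^3 + m^2*(29 - 3*b) + m*(9*b^2 + 110*b + 233) - 60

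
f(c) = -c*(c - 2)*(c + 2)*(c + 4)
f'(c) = -c*(c - 2)*(c + 2) - c*(c - 2)*(c + 4) - c*(c + 2)*(c + 4) - (c - 2)*(c + 2)*(c + 4) = -4*c^3 - 12*c^2 + 8*c + 16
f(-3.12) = 15.74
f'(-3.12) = -4.29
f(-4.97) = -99.80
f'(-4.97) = 170.88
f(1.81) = 7.61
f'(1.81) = -32.55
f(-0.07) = -1.10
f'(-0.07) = 15.38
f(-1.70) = -4.34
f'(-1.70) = -12.63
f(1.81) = 7.61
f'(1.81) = -32.55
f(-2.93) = 14.37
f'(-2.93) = -9.84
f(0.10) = 1.64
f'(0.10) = 16.68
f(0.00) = 0.00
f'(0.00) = 16.00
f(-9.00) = -3465.00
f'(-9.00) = 1888.00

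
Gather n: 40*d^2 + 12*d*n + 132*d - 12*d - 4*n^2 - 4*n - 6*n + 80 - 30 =40*d^2 + 120*d - 4*n^2 + n*(12*d - 10) + 50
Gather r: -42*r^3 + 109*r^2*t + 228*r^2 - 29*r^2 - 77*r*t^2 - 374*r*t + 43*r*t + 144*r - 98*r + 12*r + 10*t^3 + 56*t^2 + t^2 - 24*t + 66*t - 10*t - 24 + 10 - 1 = -42*r^3 + r^2*(109*t + 199) + r*(-77*t^2 - 331*t + 58) + 10*t^3 + 57*t^2 + 32*t - 15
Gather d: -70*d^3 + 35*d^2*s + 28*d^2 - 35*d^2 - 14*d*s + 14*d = -70*d^3 + d^2*(35*s - 7) + d*(14 - 14*s)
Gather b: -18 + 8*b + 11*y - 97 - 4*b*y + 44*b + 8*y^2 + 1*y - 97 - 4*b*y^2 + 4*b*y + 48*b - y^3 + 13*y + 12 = b*(100 - 4*y^2) - y^3 + 8*y^2 + 25*y - 200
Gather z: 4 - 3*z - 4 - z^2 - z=-z^2 - 4*z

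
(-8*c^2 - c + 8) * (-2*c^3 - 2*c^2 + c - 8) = 16*c^5 + 18*c^4 - 22*c^3 + 47*c^2 + 16*c - 64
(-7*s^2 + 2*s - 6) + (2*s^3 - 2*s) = 2*s^3 - 7*s^2 - 6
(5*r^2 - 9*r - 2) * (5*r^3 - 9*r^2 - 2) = 25*r^5 - 90*r^4 + 71*r^3 + 8*r^2 + 18*r + 4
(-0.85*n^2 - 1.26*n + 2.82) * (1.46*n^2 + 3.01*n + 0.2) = -1.241*n^4 - 4.3981*n^3 + 0.1546*n^2 + 8.2362*n + 0.564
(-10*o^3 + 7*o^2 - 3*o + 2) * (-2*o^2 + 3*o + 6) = 20*o^5 - 44*o^4 - 33*o^3 + 29*o^2 - 12*o + 12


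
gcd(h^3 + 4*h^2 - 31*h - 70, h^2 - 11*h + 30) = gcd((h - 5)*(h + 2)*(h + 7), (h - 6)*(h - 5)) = h - 5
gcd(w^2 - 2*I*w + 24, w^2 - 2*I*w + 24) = w^2 - 2*I*w + 24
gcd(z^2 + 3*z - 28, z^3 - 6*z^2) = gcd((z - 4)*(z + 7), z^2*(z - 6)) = 1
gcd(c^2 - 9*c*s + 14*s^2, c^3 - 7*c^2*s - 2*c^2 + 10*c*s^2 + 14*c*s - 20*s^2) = -c + 2*s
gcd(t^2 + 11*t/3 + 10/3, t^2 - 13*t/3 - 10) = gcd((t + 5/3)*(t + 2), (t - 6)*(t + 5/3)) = t + 5/3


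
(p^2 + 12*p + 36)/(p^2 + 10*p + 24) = (p + 6)/(p + 4)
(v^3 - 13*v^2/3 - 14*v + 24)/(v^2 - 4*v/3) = v - 3 - 18/v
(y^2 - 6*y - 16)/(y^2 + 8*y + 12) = (y - 8)/(y + 6)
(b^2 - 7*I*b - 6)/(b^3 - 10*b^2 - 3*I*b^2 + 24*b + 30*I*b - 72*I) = (b^2 - 7*I*b - 6)/(b^3 + b^2*(-10 - 3*I) + b*(24 + 30*I) - 72*I)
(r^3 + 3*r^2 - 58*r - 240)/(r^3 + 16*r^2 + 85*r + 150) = (r - 8)/(r + 5)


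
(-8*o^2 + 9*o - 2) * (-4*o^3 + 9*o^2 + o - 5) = 32*o^5 - 108*o^4 + 81*o^3 + 31*o^2 - 47*o + 10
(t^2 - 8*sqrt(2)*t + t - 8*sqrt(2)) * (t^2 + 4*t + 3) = t^4 - 8*sqrt(2)*t^3 + 5*t^3 - 40*sqrt(2)*t^2 + 7*t^2 - 56*sqrt(2)*t + 3*t - 24*sqrt(2)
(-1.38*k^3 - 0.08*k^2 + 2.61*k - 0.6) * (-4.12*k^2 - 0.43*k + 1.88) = 5.6856*k^5 + 0.923*k^4 - 13.3132*k^3 + 1.1993*k^2 + 5.1648*k - 1.128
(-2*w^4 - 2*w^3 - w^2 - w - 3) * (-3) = 6*w^4 + 6*w^3 + 3*w^2 + 3*w + 9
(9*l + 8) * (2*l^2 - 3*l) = 18*l^3 - 11*l^2 - 24*l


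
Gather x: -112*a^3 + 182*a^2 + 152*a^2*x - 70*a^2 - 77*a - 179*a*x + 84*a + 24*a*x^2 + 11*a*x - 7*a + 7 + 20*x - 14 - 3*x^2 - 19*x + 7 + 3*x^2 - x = -112*a^3 + 112*a^2 + 24*a*x^2 + x*(152*a^2 - 168*a)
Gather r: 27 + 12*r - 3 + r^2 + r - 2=r^2 + 13*r + 22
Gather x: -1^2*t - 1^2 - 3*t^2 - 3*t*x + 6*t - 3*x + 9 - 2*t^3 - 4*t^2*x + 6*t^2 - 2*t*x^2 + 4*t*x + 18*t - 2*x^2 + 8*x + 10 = -2*t^3 + 3*t^2 + 23*t + x^2*(-2*t - 2) + x*(-4*t^2 + t + 5) + 18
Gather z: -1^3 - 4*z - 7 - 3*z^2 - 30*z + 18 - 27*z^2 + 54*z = -30*z^2 + 20*z + 10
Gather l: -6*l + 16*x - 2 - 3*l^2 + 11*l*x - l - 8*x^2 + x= -3*l^2 + l*(11*x - 7) - 8*x^2 + 17*x - 2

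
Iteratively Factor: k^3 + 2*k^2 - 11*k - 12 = (k + 4)*(k^2 - 2*k - 3) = (k + 1)*(k + 4)*(k - 3)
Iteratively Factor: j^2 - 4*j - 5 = (j - 5)*(j + 1)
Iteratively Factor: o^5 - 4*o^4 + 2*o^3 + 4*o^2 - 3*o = (o - 3)*(o^4 - o^3 - o^2 + o) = (o - 3)*(o + 1)*(o^3 - 2*o^2 + o) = (o - 3)*(o - 1)*(o + 1)*(o^2 - o) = (o - 3)*(o - 1)^2*(o + 1)*(o)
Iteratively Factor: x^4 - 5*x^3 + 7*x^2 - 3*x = (x)*(x^3 - 5*x^2 + 7*x - 3) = x*(x - 3)*(x^2 - 2*x + 1) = x*(x - 3)*(x - 1)*(x - 1)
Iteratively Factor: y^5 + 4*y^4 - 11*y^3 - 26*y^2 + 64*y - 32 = (y + 4)*(y^4 - 11*y^2 + 18*y - 8) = (y + 4)^2*(y^3 - 4*y^2 + 5*y - 2) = (y - 1)*(y + 4)^2*(y^2 - 3*y + 2) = (y - 2)*(y - 1)*(y + 4)^2*(y - 1)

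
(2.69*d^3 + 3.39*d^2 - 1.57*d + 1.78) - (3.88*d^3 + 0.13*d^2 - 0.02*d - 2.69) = -1.19*d^3 + 3.26*d^2 - 1.55*d + 4.47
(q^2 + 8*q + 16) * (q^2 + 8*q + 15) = q^4 + 16*q^3 + 95*q^2 + 248*q + 240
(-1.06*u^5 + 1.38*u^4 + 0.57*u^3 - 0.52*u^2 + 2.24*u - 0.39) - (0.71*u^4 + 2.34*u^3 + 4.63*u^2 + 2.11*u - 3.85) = -1.06*u^5 + 0.67*u^4 - 1.77*u^3 - 5.15*u^2 + 0.13*u + 3.46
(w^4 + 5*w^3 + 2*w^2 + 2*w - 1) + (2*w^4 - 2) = 3*w^4 + 5*w^3 + 2*w^2 + 2*w - 3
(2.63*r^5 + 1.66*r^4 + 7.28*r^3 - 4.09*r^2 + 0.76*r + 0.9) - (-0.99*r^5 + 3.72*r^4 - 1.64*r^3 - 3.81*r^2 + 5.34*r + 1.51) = 3.62*r^5 - 2.06*r^4 + 8.92*r^3 - 0.28*r^2 - 4.58*r - 0.61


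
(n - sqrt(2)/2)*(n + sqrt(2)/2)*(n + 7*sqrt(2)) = n^3 + 7*sqrt(2)*n^2 - n/2 - 7*sqrt(2)/2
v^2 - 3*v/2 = v*(v - 3/2)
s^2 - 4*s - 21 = (s - 7)*(s + 3)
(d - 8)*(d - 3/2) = d^2 - 19*d/2 + 12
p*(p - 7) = p^2 - 7*p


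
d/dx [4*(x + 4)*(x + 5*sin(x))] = 4*x + 4*(x + 4)*(5*cos(x) + 1) + 20*sin(x)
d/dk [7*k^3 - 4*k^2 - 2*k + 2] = 21*k^2 - 8*k - 2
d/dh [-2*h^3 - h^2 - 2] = 2*h*(-3*h - 1)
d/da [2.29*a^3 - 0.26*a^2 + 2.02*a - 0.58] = 6.87*a^2 - 0.52*a + 2.02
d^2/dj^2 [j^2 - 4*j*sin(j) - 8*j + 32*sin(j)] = 4*j*sin(j) - 32*sin(j) - 8*cos(j) + 2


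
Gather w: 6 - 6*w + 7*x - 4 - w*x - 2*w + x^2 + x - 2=w*(-x - 8) + x^2 + 8*x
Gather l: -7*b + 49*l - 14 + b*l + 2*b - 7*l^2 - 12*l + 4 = -5*b - 7*l^2 + l*(b + 37) - 10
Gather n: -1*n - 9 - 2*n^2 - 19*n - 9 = -2*n^2 - 20*n - 18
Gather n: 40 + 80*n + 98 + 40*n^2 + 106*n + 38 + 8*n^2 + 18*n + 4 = 48*n^2 + 204*n + 180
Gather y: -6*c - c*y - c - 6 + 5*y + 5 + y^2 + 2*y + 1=-7*c + y^2 + y*(7 - c)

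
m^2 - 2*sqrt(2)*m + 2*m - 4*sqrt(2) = (m + 2)*(m - 2*sqrt(2))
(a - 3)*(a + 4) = a^2 + a - 12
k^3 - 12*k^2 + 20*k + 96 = (k - 8)*(k - 6)*(k + 2)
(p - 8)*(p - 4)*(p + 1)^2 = p^4 - 10*p^3 + 9*p^2 + 52*p + 32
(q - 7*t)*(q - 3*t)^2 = q^3 - 13*q^2*t + 51*q*t^2 - 63*t^3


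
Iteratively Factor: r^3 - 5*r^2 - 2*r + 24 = (r - 3)*(r^2 - 2*r - 8) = (r - 3)*(r + 2)*(r - 4)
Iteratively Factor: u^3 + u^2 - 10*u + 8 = (u - 2)*(u^2 + 3*u - 4) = (u - 2)*(u - 1)*(u + 4)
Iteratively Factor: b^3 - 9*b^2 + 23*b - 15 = (b - 1)*(b^2 - 8*b + 15) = (b - 3)*(b - 1)*(b - 5)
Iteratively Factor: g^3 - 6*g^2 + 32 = (g - 4)*(g^2 - 2*g - 8) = (g - 4)*(g + 2)*(g - 4)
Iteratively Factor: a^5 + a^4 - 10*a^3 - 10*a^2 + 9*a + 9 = (a - 1)*(a^4 + 2*a^3 - 8*a^2 - 18*a - 9) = (a - 1)*(a + 3)*(a^3 - a^2 - 5*a - 3) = (a - 1)*(a + 1)*(a + 3)*(a^2 - 2*a - 3) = (a - 3)*(a - 1)*(a + 1)*(a + 3)*(a + 1)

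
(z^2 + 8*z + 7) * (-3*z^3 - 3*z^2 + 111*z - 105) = -3*z^5 - 27*z^4 + 66*z^3 + 762*z^2 - 63*z - 735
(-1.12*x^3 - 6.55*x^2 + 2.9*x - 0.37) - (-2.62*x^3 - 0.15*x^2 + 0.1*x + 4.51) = 1.5*x^3 - 6.4*x^2 + 2.8*x - 4.88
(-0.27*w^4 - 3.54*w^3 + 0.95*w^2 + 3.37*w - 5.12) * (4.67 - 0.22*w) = 0.0594*w^5 - 0.4821*w^4 - 16.7408*w^3 + 3.6951*w^2 + 16.8643*w - 23.9104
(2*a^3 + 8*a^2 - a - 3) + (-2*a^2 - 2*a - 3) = 2*a^3 + 6*a^2 - 3*a - 6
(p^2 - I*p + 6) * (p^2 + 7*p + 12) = p^4 + 7*p^3 - I*p^3 + 18*p^2 - 7*I*p^2 + 42*p - 12*I*p + 72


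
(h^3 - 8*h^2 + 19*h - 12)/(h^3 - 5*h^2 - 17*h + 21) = (h^2 - 7*h + 12)/(h^2 - 4*h - 21)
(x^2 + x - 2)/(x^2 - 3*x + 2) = (x + 2)/(x - 2)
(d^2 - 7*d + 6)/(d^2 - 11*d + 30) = (d - 1)/(d - 5)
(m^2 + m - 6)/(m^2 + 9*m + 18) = (m - 2)/(m + 6)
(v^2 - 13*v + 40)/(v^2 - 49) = (v^2 - 13*v + 40)/(v^2 - 49)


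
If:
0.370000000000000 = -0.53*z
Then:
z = -0.70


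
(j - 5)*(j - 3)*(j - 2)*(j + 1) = j^4 - 9*j^3 + 21*j^2 + j - 30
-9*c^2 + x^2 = (-3*c + x)*(3*c + x)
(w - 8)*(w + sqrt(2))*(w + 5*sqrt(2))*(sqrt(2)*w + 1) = sqrt(2)*w^4 - 8*sqrt(2)*w^3 + 13*w^3 - 104*w^2 + 16*sqrt(2)*w^2 - 128*sqrt(2)*w + 10*w - 80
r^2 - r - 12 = (r - 4)*(r + 3)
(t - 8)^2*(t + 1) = t^3 - 15*t^2 + 48*t + 64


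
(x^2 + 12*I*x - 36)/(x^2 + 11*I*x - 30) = (x + 6*I)/(x + 5*I)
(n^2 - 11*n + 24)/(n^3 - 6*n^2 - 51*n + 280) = (n - 3)/(n^2 + 2*n - 35)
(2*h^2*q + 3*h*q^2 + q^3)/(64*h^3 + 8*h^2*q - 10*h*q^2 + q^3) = q*(h + q)/(32*h^2 - 12*h*q + q^2)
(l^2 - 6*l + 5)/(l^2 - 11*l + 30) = (l - 1)/(l - 6)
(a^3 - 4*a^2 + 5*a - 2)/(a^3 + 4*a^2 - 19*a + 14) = (a - 1)/(a + 7)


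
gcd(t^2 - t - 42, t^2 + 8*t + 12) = t + 6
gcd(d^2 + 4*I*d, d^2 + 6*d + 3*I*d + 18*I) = 1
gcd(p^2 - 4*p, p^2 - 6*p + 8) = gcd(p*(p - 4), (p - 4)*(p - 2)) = p - 4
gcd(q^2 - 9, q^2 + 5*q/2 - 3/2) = q + 3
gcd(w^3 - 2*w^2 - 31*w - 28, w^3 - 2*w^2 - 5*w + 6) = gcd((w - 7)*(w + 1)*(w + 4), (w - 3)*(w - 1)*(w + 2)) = 1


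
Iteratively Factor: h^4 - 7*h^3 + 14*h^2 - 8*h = (h - 4)*(h^3 - 3*h^2 + 2*h) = (h - 4)*(h - 1)*(h^2 - 2*h) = h*(h - 4)*(h - 1)*(h - 2)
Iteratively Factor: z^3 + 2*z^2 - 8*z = (z + 4)*(z^2 - 2*z) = z*(z + 4)*(z - 2)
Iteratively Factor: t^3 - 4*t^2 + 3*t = (t - 3)*(t^2 - t) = t*(t - 3)*(t - 1)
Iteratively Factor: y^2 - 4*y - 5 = (y - 5)*(y + 1)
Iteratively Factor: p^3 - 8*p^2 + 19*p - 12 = (p - 3)*(p^2 - 5*p + 4) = (p - 4)*(p - 3)*(p - 1)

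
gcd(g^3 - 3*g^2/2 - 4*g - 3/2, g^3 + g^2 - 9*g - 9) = g^2 - 2*g - 3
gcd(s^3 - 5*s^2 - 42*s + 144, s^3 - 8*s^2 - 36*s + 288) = s^2 - 2*s - 48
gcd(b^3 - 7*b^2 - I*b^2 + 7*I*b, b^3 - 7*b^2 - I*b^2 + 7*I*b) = b^3 + b^2*(-7 - I) + 7*I*b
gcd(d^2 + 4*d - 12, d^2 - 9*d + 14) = d - 2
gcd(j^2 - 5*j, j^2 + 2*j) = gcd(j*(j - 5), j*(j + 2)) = j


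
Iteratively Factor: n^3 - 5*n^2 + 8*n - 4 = (n - 1)*(n^2 - 4*n + 4) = (n - 2)*(n - 1)*(n - 2)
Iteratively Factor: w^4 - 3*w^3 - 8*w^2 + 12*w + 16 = (w + 2)*(w^3 - 5*w^2 + 2*w + 8) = (w + 1)*(w + 2)*(w^2 - 6*w + 8) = (w - 4)*(w + 1)*(w + 2)*(w - 2)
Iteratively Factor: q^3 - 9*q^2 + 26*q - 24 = (q - 2)*(q^2 - 7*q + 12) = (q - 4)*(q - 2)*(q - 3)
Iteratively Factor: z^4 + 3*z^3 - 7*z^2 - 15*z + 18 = (z - 2)*(z^3 + 5*z^2 + 3*z - 9) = (z - 2)*(z - 1)*(z^2 + 6*z + 9) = (z - 2)*(z - 1)*(z + 3)*(z + 3)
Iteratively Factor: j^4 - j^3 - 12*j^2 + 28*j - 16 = (j - 1)*(j^3 - 12*j + 16) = (j - 2)*(j - 1)*(j^2 + 2*j - 8) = (j - 2)*(j - 1)*(j + 4)*(j - 2)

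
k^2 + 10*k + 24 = (k + 4)*(k + 6)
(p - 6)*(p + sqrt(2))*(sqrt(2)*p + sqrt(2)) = sqrt(2)*p^3 - 5*sqrt(2)*p^2 + 2*p^2 - 10*p - 6*sqrt(2)*p - 12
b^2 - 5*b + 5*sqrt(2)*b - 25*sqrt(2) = (b - 5)*(b + 5*sqrt(2))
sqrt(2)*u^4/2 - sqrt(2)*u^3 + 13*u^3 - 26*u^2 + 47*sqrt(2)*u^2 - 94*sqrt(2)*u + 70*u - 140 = (u - 2)*(u + 5*sqrt(2))*(u + 7*sqrt(2))*(sqrt(2)*u/2 + 1)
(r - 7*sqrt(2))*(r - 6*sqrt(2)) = r^2 - 13*sqrt(2)*r + 84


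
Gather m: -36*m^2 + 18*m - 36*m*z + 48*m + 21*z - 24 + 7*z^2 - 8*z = -36*m^2 + m*(66 - 36*z) + 7*z^2 + 13*z - 24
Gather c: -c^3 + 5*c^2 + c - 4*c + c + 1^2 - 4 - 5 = -c^3 + 5*c^2 - 2*c - 8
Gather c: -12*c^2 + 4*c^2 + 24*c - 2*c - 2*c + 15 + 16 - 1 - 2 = -8*c^2 + 20*c + 28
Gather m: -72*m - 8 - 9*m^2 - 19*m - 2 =-9*m^2 - 91*m - 10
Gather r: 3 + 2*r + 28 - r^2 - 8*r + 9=-r^2 - 6*r + 40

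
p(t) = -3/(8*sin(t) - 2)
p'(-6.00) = 416.13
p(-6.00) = -12.75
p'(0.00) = 6.00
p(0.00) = 1.50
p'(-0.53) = 0.57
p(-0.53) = 0.50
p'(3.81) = -0.39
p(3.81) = 0.43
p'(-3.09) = -4.12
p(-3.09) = 1.24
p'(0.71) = 1.76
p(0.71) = -0.93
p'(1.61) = -0.03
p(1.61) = -0.50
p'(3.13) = -6.60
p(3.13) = 1.57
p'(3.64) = -0.62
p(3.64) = 0.52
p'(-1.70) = -0.03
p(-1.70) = 0.30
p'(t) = 24*cos(t)/(8*sin(t) - 2)^2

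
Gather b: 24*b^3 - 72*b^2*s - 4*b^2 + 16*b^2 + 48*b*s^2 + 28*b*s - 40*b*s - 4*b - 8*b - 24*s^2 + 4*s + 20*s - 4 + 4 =24*b^3 + b^2*(12 - 72*s) + b*(48*s^2 - 12*s - 12) - 24*s^2 + 24*s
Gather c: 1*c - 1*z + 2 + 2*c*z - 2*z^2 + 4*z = c*(2*z + 1) - 2*z^2 + 3*z + 2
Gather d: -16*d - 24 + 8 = -16*d - 16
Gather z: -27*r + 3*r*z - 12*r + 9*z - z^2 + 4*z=-39*r - z^2 + z*(3*r + 13)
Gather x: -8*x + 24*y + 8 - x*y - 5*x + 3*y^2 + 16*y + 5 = x*(-y - 13) + 3*y^2 + 40*y + 13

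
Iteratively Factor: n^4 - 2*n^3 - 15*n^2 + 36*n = (n - 3)*(n^3 + n^2 - 12*n) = (n - 3)^2*(n^2 + 4*n) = (n - 3)^2*(n + 4)*(n)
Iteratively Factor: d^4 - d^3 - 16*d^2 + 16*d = (d - 4)*(d^3 + 3*d^2 - 4*d) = (d - 4)*(d + 4)*(d^2 - d) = (d - 4)*(d - 1)*(d + 4)*(d)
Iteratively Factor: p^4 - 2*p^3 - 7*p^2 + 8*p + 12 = (p - 2)*(p^3 - 7*p - 6) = (p - 2)*(p + 1)*(p^2 - p - 6) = (p - 2)*(p + 1)*(p + 2)*(p - 3)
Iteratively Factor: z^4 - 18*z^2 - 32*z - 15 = (z + 3)*(z^3 - 3*z^2 - 9*z - 5) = (z + 1)*(z + 3)*(z^2 - 4*z - 5) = (z + 1)^2*(z + 3)*(z - 5)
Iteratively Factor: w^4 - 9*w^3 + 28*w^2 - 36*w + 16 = (w - 2)*(w^3 - 7*w^2 + 14*w - 8) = (w - 4)*(w - 2)*(w^2 - 3*w + 2) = (w - 4)*(w - 2)^2*(w - 1)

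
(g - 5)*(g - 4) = g^2 - 9*g + 20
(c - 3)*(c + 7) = c^2 + 4*c - 21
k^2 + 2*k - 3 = (k - 1)*(k + 3)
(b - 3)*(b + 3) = b^2 - 9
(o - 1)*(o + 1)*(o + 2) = o^3 + 2*o^2 - o - 2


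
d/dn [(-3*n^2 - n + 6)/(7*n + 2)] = (-21*n^2 - 12*n - 44)/(49*n^2 + 28*n + 4)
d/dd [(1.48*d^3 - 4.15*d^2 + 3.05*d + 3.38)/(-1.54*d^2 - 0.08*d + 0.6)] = (-2.2792*d^4 - 0.236800000000001*d^3 + 7.693*d^2 + 5.4304*d + 2.1004)/(2.3716*d^4 + 0.2464*d^3 - 1.8416*d^2 - 0.096*d + 0.36)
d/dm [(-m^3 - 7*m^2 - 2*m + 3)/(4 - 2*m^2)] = (m^4 - 8*m^2 - 22*m - 4)/(2*(m^4 - 4*m^2 + 4))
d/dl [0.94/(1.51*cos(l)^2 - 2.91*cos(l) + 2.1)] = (2.8388*cos(l) - 2.7354)*sin(l)/(1.51*cos(l)^2 - 2.91*cos(l) + 2.1)^2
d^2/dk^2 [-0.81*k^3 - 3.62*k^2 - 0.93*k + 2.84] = -4.86*k - 7.24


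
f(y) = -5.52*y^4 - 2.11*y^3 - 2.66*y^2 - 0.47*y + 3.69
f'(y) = -22.08*y^3 - 6.33*y^2 - 5.32*y - 0.47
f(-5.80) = -5918.09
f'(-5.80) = 4125.52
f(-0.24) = 3.66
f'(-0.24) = 0.75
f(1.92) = -96.97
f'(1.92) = -190.30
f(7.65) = -20005.57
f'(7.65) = -10296.77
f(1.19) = -15.26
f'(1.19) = -52.97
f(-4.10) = -1453.49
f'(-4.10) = 1436.71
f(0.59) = 1.38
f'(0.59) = -10.35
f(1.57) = -45.31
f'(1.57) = -109.87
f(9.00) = -37970.91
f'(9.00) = -16657.40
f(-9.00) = -34886.07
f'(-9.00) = 15631.00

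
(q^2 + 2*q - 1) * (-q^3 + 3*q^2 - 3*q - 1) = -q^5 + q^4 + 4*q^3 - 10*q^2 + q + 1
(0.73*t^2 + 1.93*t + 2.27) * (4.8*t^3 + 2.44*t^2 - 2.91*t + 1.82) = 3.504*t^5 + 11.0452*t^4 + 13.4809*t^3 + 1.2511*t^2 - 3.0931*t + 4.1314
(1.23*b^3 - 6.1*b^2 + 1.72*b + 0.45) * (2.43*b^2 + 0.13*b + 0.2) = 2.9889*b^5 - 14.6631*b^4 + 3.6326*b^3 + 0.0971000000000002*b^2 + 0.4025*b + 0.09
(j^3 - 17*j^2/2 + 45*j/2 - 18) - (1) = j^3 - 17*j^2/2 + 45*j/2 - 19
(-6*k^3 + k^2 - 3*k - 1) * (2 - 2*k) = 12*k^4 - 14*k^3 + 8*k^2 - 4*k - 2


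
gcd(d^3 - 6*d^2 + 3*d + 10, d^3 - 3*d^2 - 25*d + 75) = d - 5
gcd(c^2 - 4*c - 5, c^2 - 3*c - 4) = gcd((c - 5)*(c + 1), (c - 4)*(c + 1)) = c + 1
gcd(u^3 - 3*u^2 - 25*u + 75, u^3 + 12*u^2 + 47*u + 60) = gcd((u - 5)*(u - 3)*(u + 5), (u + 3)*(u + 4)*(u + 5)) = u + 5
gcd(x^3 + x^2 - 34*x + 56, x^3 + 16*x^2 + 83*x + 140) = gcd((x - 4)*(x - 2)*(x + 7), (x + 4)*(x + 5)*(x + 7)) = x + 7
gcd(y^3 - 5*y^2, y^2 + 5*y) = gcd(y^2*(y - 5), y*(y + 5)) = y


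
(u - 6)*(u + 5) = u^2 - u - 30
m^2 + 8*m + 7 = (m + 1)*(m + 7)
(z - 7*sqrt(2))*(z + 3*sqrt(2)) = z^2 - 4*sqrt(2)*z - 42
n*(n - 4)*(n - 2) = n^3 - 6*n^2 + 8*n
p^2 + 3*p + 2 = (p + 1)*(p + 2)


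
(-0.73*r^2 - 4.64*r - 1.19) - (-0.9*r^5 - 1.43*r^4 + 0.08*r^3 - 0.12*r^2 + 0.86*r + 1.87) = 0.9*r^5 + 1.43*r^4 - 0.08*r^3 - 0.61*r^2 - 5.5*r - 3.06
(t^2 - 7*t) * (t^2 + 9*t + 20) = t^4 + 2*t^3 - 43*t^2 - 140*t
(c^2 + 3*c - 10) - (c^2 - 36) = 3*c + 26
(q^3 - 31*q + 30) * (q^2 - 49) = q^5 - 80*q^3 + 30*q^2 + 1519*q - 1470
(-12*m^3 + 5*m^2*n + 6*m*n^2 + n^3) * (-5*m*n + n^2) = 60*m^4*n - 37*m^3*n^2 - 25*m^2*n^3 + m*n^4 + n^5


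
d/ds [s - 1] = 1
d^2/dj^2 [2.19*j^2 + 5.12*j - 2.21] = 4.38000000000000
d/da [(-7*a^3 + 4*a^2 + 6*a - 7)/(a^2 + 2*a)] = (-7*a^4 - 28*a^3 + 2*a^2 + 14*a + 14)/(a^2*(a^2 + 4*a + 4))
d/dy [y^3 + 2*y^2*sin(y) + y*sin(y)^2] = 2*y^2*cos(y) + 3*y^2 + 4*y*sin(y) + y*sin(2*y) + sin(y)^2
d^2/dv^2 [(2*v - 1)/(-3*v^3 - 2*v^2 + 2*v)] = 4*(-27*v^5 + 9*v^4 + 14*v^3 - 3*v^2 - 6*v + 2)/(v^3*(27*v^6 + 54*v^5 - 18*v^4 - 64*v^3 + 12*v^2 + 24*v - 8))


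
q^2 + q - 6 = (q - 2)*(q + 3)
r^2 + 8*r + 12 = (r + 2)*(r + 6)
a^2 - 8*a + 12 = (a - 6)*(a - 2)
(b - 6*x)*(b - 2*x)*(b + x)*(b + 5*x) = b^4 - 2*b^3*x - 31*b^2*x^2 + 32*b*x^3 + 60*x^4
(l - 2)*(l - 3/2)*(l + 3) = l^3 - l^2/2 - 15*l/2 + 9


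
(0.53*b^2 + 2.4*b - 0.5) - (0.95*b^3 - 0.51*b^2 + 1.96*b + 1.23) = -0.95*b^3 + 1.04*b^2 + 0.44*b - 1.73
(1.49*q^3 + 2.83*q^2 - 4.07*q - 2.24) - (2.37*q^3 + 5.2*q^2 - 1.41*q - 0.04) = -0.88*q^3 - 2.37*q^2 - 2.66*q - 2.2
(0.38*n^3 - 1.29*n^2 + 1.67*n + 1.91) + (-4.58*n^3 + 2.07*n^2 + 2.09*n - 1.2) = -4.2*n^3 + 0.78*n^2 + 3.76*n + 0.71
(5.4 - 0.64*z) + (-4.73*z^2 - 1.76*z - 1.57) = -4.73*z^2 - 2.4*z + 3.83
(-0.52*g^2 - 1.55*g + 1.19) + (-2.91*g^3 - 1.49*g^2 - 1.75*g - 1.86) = -2.91*g^3 - 2.01*g^2 - 3.3*g - 0.67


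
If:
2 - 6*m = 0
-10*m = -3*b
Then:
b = 10/9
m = 1/3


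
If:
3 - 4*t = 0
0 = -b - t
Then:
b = -3/4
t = 3/4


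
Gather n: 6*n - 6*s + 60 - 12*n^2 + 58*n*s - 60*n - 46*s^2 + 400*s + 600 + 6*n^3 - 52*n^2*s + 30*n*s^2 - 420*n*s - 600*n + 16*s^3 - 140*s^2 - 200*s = 6*n^3 + n^2*(-52*s - 12) + n*(30*s^2 - 362*s - 654) + 16*s^3 - 186*s^2 + 194*s + 660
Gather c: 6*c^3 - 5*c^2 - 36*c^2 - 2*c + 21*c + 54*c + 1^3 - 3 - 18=6*c^3 - 41*c^2 + 73*c - 20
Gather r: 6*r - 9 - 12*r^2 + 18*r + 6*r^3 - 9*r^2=6*r^3 - 21*r^2 + 24*r - 9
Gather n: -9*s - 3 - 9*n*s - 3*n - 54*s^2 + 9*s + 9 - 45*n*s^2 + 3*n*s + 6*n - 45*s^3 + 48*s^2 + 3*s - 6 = n*(-45*s^2 - 6*s + 3) - 45*s^3 - 6*s^2 + 3*s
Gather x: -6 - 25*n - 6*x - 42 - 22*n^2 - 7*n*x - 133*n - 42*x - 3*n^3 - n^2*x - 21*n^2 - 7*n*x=-3*n^3 - 43*n^2 - 158*n + x*(-n^2 - 14*n - 48) - 48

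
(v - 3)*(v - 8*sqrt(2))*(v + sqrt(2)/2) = v^3 - 15*sqrt(2)*v^2/2 - 3*v^2 - 8*v + 45*sqrt(2)*v/2 + 24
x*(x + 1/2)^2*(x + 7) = x^4 + 8*x^3 + 29*x^2/4 + 7*x/4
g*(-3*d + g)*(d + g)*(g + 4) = -3*d^2*g^2 - 12*d^2*g - 2*d*g^3 - 8*d*g^2 + g^4 + 4*g^3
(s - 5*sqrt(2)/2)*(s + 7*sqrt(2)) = s^2 + 9*sqrt(2)*s/2 - 35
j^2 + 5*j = j*(j + 5)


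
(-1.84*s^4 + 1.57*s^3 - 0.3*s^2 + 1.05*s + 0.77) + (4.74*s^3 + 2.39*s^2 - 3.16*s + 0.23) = -1.84*s^4 + 6.31*s^3 + 2.09*s^2 - 2.11*s + 1.0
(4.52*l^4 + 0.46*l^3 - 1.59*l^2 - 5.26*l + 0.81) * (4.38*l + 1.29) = 19.7976*l^5 + 7.8456*l^4 - 6.3708*l^3 - 25.0899*l^2 - 3.2376*l + 1.0449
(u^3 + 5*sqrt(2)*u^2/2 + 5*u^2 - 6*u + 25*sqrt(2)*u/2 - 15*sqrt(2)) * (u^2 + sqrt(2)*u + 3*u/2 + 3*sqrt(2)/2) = u^5 + 7*sqrt(2)*u^4/2 + 13*u^4/2 + 13*u^3/2 + 91*sqrt(2)*u^3/4 + 21*sqrt(2)*u^2/4 + 47*u^2/2 - 63*sqrt(2)*u/2 + 15*u/2 - 45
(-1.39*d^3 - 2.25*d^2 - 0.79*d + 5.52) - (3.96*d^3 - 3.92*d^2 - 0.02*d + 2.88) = -5.35*d^3 + 1.67*d^2 - 0.77*d + 2.64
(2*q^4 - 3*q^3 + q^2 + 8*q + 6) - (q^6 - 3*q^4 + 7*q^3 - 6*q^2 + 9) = -q^6 + 5*q^4 - 10*q^3 + 7*q^2 + 8*q - 3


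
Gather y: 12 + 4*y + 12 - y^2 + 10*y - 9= -y^2 + 14*y + 15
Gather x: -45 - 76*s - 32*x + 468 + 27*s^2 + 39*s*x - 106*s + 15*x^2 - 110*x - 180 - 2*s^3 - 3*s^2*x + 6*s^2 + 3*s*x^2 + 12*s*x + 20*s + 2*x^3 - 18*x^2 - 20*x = -2*s^3 + 33*s^2 - 162*s + 2*x^3 + x^2*(3*s - 3) + x*(-3*s^2 + 51*s - 162) + 243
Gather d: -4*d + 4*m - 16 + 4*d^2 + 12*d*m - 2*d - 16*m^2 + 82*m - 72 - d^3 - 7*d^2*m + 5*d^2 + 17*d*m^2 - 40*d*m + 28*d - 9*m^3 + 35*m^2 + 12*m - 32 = -d^3 + d^2*(9 - 7*m) + d*(17*m^2 - 28*m + 22) - 9*m^3 + 19*m^2 + 98*m - 120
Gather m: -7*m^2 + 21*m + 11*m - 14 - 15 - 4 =-7*m^2 + 32*m - 33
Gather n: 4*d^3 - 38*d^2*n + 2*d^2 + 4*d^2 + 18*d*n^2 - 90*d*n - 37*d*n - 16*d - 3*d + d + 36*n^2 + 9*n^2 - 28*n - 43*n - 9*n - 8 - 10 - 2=4*d^3 + 6*d^2 - 18*d + n^2*(18*d + 45) + n*(-38*d^2 - 127*d - 80) - 20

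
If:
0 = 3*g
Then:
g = 0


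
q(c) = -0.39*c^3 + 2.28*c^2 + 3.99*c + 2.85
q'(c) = -1.17*c^2 + 4.56*c + 3.99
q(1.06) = 9.18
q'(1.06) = 7.51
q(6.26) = 21.50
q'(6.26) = -13.31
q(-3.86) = 43.85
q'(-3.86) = -31.04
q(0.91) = 8.08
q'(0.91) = 7.17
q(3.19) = 26.12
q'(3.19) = 6.63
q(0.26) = 4.03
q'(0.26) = 5.10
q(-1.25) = 2.19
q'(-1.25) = -3.54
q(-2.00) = 7.11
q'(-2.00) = -9.81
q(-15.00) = 1772.25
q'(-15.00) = -327.66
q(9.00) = -60.87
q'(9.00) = -49.74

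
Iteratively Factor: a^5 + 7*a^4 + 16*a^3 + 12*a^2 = (a)*(a^4 + 7*a^3 + 16*a^2 + 12*a) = a*(a + 3)*(a^3 + 4*a^2 + 4*a) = a*(a + 2)*(a + 3)*(a^2 + 2*a) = a*(a + 2)^2*(a + 3)*(a)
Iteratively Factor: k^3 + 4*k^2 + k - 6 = (k + 2)*(k^2 + 2*k - 3) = (k + 2)*(k + 3)*(k - 1)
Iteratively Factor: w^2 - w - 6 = (w - 3)*(w + 2)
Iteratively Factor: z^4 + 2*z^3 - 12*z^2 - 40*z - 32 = (z + 2)*(z^3 - 12*z - 16) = (z - 4)*(z + 2)*(z^2 + 4*z + 4) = (z - 4)*(z + 2)^2*(z + 2)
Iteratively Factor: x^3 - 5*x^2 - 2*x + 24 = (x - 3)*(x^2 - 2*x - 8) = (x - 4)*(x - 3)*(x + 2)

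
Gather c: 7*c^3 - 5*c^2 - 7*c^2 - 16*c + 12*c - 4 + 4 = 7*c^3 - 12*c^2 - 4*c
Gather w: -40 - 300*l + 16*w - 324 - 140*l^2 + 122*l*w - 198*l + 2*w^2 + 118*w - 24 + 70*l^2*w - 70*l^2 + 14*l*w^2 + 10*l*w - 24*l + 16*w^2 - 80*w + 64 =-210*l^2 - 522*l + w^2*(14*l + 18) + w*(70*l^2 + 132*l + 54) - 324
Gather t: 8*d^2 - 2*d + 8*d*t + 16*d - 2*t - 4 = 8*d^2 + 14*d + t*(8*d - 2) - 4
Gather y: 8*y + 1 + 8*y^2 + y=8*y^2 + 9*y + 1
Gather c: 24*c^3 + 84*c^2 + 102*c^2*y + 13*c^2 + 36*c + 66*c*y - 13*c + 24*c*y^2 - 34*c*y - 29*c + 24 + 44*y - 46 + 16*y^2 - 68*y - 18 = 24*c^3 + c^2*(102*y + 97) + c*(24*y^2 + 32*y - 6) + 16*y^2 - 24*y - 40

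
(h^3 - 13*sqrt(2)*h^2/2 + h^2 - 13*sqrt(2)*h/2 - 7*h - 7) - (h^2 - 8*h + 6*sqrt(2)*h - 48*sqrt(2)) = h^3 - 13*sqrt(2)*h^2/2 - 25*sqrt(2)*h/2 + h - 7 + 48*sqrt(2)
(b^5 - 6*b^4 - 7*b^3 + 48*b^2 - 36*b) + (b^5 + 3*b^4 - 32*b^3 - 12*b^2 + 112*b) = 2*b^5 - 3*b^4 - 39*b^3 + 36*b^2 + 76*b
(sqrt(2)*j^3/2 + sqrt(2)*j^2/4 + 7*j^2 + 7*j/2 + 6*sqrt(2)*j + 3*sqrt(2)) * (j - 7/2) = sqrt(2)*j^4/2 - 3*sqrt(2)*j^3/2 + 7*j^3 - 21*j^2 + 41*sqrt(2)*j^2/8 - 18*sqrt(2)*j - 49*j/4 - 21*sqrt(2)/2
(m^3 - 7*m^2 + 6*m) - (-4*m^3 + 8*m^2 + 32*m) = 5*m^3 - 15*m^2 - 26*m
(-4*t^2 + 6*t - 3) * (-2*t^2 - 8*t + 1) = 8*t^4 + 20*t^3 - 46*t^2 + 30*t - 3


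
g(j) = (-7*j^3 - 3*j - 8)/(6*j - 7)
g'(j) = (-21*j^2 - 3)/(6*j - 7) - 6*(-7*j^3 - 3*j - 8)/(6*j - 7)^2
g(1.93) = -14.00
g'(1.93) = 0.60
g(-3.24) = -9.07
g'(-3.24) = 6.39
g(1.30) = -34.10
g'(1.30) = 207.63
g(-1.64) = -1.65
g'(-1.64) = 2.94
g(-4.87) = -22.50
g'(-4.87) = 10.11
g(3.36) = -21.55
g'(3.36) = -8.42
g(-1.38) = -0.95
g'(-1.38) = 2.44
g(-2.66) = -5.74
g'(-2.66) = 5.10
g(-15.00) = -243.94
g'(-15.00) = 33.65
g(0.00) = 1.14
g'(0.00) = 1.41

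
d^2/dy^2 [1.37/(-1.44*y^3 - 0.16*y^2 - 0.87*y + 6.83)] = ((11.8368*y + 0.4384)*(1.44*y^3 + 0.16*y^2 + 0.87*y - 6.83) - 1.37*(4.32*y^2 + 0.32*y + 0.87)*(8.64*y^2 + 0.64*y + 1.74))/(1.44*y^3 + 0.16*y^2 + 0.87*y - 6.83)^3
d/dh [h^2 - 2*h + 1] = 2*h - 2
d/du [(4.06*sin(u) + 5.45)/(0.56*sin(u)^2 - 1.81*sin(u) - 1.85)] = (-2.2736*sin(u)^2 - 6.104*sin(u) + 2.3535)*cos(u)/(0.3136*sin(u)^4 - 2.0272*sin(u)^3 + 1.2041*sin(u)^2 + 6.697*sin(u) + 3.4225)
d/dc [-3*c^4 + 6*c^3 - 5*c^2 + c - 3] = -12*c^3 + 18*c^2 - 10*c + 1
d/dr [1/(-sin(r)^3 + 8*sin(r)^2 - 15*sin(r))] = (3*cos(r) - 16/tan(r) + 15*cos(r)/sin(r)^2)/((sin(r) - 5)^2*(sin(r) - 3)^2)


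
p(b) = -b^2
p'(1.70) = -3.40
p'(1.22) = -2.44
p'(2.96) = -5.92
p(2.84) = -8.07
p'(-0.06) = 0.12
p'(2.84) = -5.68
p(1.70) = -2.89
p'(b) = -2*b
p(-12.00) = -144.00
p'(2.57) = -5.14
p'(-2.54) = 5.08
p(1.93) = -3.72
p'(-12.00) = 24.00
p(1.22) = -1.49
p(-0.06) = -0.00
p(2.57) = -6.60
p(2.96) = -8.76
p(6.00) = -36.00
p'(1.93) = -3.86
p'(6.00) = -12.00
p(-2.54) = -6.45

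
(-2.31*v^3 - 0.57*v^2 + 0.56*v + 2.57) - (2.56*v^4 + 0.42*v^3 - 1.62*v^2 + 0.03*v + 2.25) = -2.56*v^4 - 2.73*v^3 + 1.05*v^2 + 0.53*v + 0.32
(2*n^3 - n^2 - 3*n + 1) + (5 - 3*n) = 2*n^3 - n^2 - 6*n + 6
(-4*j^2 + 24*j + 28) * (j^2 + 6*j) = -4*j^4 + 172*j^2 + 168*j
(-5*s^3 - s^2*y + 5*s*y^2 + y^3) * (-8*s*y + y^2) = 40*s^4*y + 3*s^3*y^2 - 41*s^2*y^3 - 3*s*y^4 + y^5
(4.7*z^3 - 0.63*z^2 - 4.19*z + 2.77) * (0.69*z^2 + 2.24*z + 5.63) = 3.243*z^5 + 10.0933*z^4 + 22.1587*z^3 - 11.0212*z^2 - 17.3849*z + 15.5951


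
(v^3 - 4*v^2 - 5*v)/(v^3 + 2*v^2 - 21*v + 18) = v*(v^2 - 4*v - 5)/(v^3 + 2*v^2 - 21*v + 18)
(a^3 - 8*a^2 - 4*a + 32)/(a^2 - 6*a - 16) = a - 2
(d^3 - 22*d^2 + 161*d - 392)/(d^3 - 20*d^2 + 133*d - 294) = (d - 8)/(d - 6)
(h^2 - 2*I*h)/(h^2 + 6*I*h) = (h - 2*I)/(h + 6*I)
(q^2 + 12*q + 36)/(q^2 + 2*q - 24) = (q + 6)/(q - 4)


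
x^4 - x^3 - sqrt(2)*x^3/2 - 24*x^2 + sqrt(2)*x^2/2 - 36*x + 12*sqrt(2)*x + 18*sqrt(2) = (x - 6)*(x + 2)*(x + 3)*(x - sqrt(2)/2)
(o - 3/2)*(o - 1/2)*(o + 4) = o^3 + 2*o^2 - 29*o/4 + 3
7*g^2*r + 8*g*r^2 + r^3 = r*(g + r)*(7*g + r)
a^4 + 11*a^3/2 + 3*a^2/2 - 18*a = a*(a - 3/2)*(a + 3)*(a + 4)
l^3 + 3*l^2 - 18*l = l*(l - 3)*(l + 6)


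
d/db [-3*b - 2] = -3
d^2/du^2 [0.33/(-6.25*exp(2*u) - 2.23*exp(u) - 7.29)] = ((8.25*exp(u) + 0.7359)*(6.25*exp(2*u) + 2.23*exp(u) + 7.29) - 0.33*(12.5*exp(u) + 2.23)*(25.0*exp(u) + 4.46)*exp(u))*exp(u)/(6.25*exp(2*u) + 2.23*exp(u) + 7.29)^3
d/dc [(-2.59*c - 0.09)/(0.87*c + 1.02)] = (-2.230245*c - 2.61477)/(0.87*c + 1.02)^3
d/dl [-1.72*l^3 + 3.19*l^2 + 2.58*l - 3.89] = -5.16*l^2 + 6.38*l + 2.58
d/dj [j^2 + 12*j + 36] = 2*j + 12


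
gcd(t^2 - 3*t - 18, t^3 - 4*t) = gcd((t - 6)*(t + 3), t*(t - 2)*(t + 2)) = 1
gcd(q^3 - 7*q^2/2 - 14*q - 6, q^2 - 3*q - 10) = q + 2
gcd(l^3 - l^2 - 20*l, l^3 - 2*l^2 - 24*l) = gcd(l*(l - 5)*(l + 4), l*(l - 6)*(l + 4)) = l^2 + 4*l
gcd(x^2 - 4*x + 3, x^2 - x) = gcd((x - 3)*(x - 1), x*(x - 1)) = x - 1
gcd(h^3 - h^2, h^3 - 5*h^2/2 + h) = h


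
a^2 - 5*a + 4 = (a - 4)*(a - 1)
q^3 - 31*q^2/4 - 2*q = q*(q - 8)*(q + 1/4)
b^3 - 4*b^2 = b^2*(b - 4)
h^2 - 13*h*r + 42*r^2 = (h - 7*r)*(h - 6*r)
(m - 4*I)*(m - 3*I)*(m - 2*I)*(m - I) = m^4 - 10*I*m^3 - 35*m^2 + 50*I*m + 24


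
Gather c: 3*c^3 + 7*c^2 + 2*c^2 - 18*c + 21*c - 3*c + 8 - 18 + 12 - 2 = 3*c^3 + 9*c^2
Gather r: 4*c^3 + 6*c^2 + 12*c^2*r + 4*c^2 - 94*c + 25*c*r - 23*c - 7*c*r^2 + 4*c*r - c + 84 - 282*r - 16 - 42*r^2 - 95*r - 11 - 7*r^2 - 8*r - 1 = 4*c^3 + 10*c^2 - 118*c + r^2*(-7*c - 49) + r*(12*c^2 + 29*c - 385) + 56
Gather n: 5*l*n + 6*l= 5*l*n + 6*l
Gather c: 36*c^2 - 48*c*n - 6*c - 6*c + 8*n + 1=36*c^2 + c*(-48*n - 12) + 8*n + 1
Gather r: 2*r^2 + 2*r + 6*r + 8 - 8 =2*r^2 + 8*r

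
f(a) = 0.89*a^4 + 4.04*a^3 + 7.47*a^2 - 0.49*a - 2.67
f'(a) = 3.56*a^3 + 12.12*a^2 + 14.94*a - 0.49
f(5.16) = 1379.68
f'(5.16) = 888.40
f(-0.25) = -2.14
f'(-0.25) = -3.52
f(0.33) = -1.86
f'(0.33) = 5.89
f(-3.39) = 44.99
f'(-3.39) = -50.54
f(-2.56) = 17.99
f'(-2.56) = -19.03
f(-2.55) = 17.80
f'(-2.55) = -18.81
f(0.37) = -1.61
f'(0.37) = 6.88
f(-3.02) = 29.69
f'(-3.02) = -33.12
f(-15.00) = 33106.68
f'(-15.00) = -9512.59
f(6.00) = 2289.39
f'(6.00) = 1294.43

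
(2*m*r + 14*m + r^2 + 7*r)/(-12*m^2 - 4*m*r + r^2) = (r + 7)/(-6*m + r)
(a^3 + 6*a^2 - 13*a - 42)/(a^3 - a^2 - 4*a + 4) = (a^2 + 4*a - 21)/(a^2 - 3*a + 2)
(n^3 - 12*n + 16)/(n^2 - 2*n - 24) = (n^2 - 4*n + 4)/(n - 6)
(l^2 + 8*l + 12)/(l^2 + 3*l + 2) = (l + 6)/(l + 1)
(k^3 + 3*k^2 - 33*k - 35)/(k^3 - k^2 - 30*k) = (-k^3 - 3*k^2 + 33*k + 35)/(k*(-k^2 + k + 30))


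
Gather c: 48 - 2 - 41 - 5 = 0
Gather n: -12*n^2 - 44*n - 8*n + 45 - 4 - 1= -12*n^2 - 52*n + 40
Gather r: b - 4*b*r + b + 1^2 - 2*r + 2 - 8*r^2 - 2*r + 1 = 2*b - 8*r^2 + r*(-4*b - 4) + 4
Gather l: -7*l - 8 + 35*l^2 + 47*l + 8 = 35*l^2 + 40*l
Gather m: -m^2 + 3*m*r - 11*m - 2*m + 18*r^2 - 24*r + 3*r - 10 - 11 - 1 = -m^2 + m*(3*r - 13) + 18*r^2 - 21*r - 22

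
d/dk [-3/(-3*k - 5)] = -9/(3*k + 5)^2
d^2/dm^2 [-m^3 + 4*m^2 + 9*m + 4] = 8 - 6*m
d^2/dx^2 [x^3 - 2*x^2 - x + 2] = 6*x - 4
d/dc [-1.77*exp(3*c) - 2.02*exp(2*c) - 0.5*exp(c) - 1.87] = (-5.31*exp(2*c) - 4.04*exp(c) - 0.5)*exp(c)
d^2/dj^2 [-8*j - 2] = 0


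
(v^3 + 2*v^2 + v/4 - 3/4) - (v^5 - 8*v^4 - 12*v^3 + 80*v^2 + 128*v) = -v^5 + 8*v^4 + 13*v^3 - 78*v^2 - 511*v/4 - 3/4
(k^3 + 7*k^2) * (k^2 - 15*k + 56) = k^5 - 8*k^4 - 49*k^3 + 392*k^2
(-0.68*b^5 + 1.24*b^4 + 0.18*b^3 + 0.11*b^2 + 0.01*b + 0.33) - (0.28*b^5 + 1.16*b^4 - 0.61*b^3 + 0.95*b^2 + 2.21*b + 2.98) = -0.96*b^5 + 0.0800000000000001*b^4 + 0.79*b^3 - 0.84*b^2 - 2.2*b - 2.65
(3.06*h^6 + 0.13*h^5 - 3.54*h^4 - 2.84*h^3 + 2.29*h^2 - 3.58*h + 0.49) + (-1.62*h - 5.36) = 3.06*h^6 + 0.13*h^5 - 3.54*h^4 - 2.84*h^3 + 2.29*h^2 - 5.2*h - 4.87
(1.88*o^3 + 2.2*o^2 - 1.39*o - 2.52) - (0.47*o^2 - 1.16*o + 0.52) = 1.88*o^3 + 1.73*o^2 - 0.23*o - 3.04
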